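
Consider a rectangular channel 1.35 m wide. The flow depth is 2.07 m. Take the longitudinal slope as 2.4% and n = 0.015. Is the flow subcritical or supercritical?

supercritical

Flow area A = b·y = 1.35 × 2.07 = 2.794 m². Wetted perimeter P = b + 2y = 1.35 + 2×2.07 = 5.49 m.
Hydraulic radius R = A/P = 2.794/5.49 = 0.509 m.
V = (1/n) R^(2/3) √S = (1/0.015) × 0.509^(2/3) × √0.024 = 6.584 m/s. Hydraulic depth D_h = A/T = 2.794/1.35 = 2.07 m.
Froude number Fr = V/√(g·D_h) = 6.584/√(9.81×2.07) = 1.46, which is greater than 1, so the flow is supercritical.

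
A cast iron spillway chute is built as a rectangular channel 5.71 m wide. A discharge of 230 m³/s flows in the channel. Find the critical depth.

y_c = 5.49 m

For a rectangular channel, critical depth y_c = (q²/g)^(1/3) where q = Q/b = 230/5.71 = 40.28 m²/s.
So y_c = (40.28²/9.81)^(1/3) = 5.49 m.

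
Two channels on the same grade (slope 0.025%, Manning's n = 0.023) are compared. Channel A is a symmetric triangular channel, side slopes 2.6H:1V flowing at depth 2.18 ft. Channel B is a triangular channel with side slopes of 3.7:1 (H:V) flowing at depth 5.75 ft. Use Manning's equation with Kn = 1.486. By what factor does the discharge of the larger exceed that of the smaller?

19.3

Channel A: For a triangular section with side slope z = 2.6: A = zy² = 2.6×2.18² = 12.36 ft²; P = 2y√(1+z²) = 2×2.18×2.786 = 12.15 ft. Hydraulic radius R = A/P = 12.36/12.15 = 1.017 ft. Q_A = (1.486/0.023)·12.36·1.017^(2/3)·√0.00025 = 12.77 ft³/s.
Channel B: For a triangular section with side slope z = 3.7: A = zy² = 3.7×5.75² = 122.3 ft²; P = 2y√(1+z²) = 2×5.75×3.833 = 44.08 ft. Hydraulic radius R = A/P = 122.3/44.08 = 2.775 ft. Q_B = (1.486/0.023)·122.3·2.775^(2/3)·√0.00025 = 246.8 ft³/s.
The larger discharge is 246.8 ft³/s and the smaller is 12.77 ft³/s; the ratio is 19.3.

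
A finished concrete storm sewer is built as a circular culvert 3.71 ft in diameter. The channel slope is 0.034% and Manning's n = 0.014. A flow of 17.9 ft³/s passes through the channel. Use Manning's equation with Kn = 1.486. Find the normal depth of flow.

y_n = 2.72 ft

Manning's equation rearranged: A R^(2/3) = nQ / (1.486·√S) = 0.014 × 17.9 / (1.486 × √0.00034) = 9.146.
Trying y = 3 ft: A R^(2/3) = 10.15 — too large.
Trying y = 2.72 ft: A R^(2/3) = 9.126 — matches.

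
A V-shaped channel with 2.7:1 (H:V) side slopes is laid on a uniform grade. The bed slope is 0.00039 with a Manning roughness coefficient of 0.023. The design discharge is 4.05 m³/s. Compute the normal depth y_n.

Manning's equation rearranged: A R^(2/3) = nQ / (1·√S) = 0.023 × 4.05 / (√0.00039) = 4.717.
Trying y = 1.83 m: A R^(2/3) = 8.165 — too large.
Trying y = 1.16 m: A R^(2/3) = 2.421 — too small.
Trying y = 1.49 m: A R^(2/3) = 4.72 — matches.

y_n = 1.49 m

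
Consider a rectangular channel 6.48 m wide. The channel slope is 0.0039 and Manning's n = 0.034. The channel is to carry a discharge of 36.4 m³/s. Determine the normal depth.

y_n = 2.45 m

Manning's equation rearranged: A R^(2/3) = nQ / (1·√S) = 0.034 × 36.4 / (√0.0039) = 19.82.
Trying y = 3.05 m: A R^(2/3) = 26.71 — high.
Trying y = 1.84 m: A R^(2/3) = 13.27 — low.
Trying y = 2.45 m: A R^(2/3) = 19.82 — ≈ 19.82.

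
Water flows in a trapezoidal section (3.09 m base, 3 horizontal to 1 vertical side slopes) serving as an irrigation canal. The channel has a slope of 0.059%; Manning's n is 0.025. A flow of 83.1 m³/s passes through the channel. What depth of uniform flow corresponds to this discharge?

y_n = 3.75 m

Manning's equation rearranged: A R^(2/3) = nQ / (1·√S) = 0.025 × 83.1 / (√0.00059) = 85.53.
Try y = 4.32 m: A R^(2/3) = 120.1 — over.
Try y = 3.75 m: A R^(2/3) = 85.53 — close enough.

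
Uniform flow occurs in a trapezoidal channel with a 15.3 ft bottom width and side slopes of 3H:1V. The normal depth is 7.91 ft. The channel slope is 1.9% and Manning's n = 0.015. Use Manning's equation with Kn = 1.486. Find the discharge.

Q = 11900 ft³/s

With bottom width b = 15.3 ft and side slope z = 3: A = (b + zy)y = (15.3 + 3×7.91)×7.91 = 308.7 ft²; P = b + 2y√(1+z²) = 15.3 + 2×7.91×3.162 = 65.33 ft.
Hydraulic radius R = A/P = 308.7/65.33 = 4.726 ft.
Manning's equation: Q = (1.486/n) A R^(2/3) S^(1/2) = (1.486/0.015) × 308.7 × 4.726^(2/3) × 0.019^(1/2) = 11900 ft³/s.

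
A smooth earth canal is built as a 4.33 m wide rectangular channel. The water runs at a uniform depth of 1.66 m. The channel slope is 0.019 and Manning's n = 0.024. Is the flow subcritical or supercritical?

supercritical

Flow area A = b·y = 4.33 × 1.66 = 7.188 m². Wetted perimeter P = b + 2y = 4.33 + 2×1.66 = 7.65 m.
Hydraulic radius R = A/P = 7.188/7.65 = 0.9396 m.
V = (1/n) R^(2/3) √S = (1/0.024) × 0.9396^(2/3) × √0.019 = 5.51 m/s. Hydraulic depth D_h = A/T = 7.188/4.33 = 1.66 m.
Froude number Fr = V/√(g·D_h) = 5.51/√(9.81×1.66) = 1.37, which is greater than 1, so the flow is supercritical.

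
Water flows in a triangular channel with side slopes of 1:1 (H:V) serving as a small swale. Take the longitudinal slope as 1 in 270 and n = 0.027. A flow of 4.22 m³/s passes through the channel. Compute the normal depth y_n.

y_n = 1.64 m

Manning's equation rearranged: A R^(2/3) = nQ / (1·√S) = 0.027 × 4.22 / (√0.003704) = 1.872.
Try y = 1.86 m: A R^(2/3) = 2.616 — over.
Try y = 1.21 m: A R^(2/3) = 0.8312 — short.
Try y = 1.64 m: A R^(2/3) = 1.87 — close enough.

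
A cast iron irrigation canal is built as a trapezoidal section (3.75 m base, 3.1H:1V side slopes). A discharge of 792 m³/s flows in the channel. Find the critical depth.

At critical depth, Q² T / (g A³) = 1, i.e. A³/T = Q²/g = 792²/9.81 = 63940.
Try y = 7.23 m: A³/T = 139300 — high.
Try y = 4.22 m: A³/T = 11980 — low.
Try y = 6.11 m: A³/T = 64010 — close enough.

y_c = 6.11 m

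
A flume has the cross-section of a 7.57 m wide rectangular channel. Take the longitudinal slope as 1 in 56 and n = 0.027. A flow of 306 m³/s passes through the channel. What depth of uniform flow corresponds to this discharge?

Manning's equation rearranged: A R^(2/3) = nQ / (1·√S) = 0.027 × 306 / (√0.01786) = 61.83.
Trying y = 6.1 m: A R^(2/3) = 81.29 — too large.
Trying y = 3.54 m: A R^(2/3) = 40.08 — too small.
Trying y = 4.92 m: A R^(2/3) = 61.84 — ≈ 61.83.

y_n = 4.92 m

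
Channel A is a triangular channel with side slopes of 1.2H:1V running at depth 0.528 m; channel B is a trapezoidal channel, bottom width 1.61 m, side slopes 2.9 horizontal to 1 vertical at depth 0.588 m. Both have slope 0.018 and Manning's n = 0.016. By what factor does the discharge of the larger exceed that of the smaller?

Channel A: For a triangular section with side slope z = 1.2: A = zy² = 1.2×0.528² = 0.3345 m²; P = 2y√(1+z²) = 2×0.528×1.562 = 1.65 m. Hydraulic radius R = A/P = 0.3345/1.65 = 0.2028 m. Q_A = (1/0.016)·0.3345·0.2028^(2/3)·√0.018 = 0.9683 m³/s.
Channel B: With bottom width b = 1.61 m and side slope z = 2.9: A = (b + zy)y = (1.61 + 2.9×0.588)×0.588 = 1.949 m²; P = b + 2y√(1+z²) = 1.61 + 2×0.588×3.068 = 5.217 m. Hydraulic radius R = A/P = 1.949/5.217 = 0.3736 m. Q_B = (1/0.016)·1.949·0.3736^(2/3)·√0.018 = 8.479 m³/s.
The larger discharge is 8.479 m³/s and the smaller is 0.9683 m³/s; the ratio is 8.76.

8.76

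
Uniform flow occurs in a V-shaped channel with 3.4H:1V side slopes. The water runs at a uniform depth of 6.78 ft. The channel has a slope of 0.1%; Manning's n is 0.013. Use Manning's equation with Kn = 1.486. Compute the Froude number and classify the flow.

subcritical

For a triangular section with side slope z = 3.4: A = zy² = 3.4×6.78² = 156.3 ft²; P = 2y√(1+z²) = 2×6.78×3.544 = 48.06 ft.
Hydraulic radius R = A/P = 156.3/48.06 = 3.252 ft.
V = (1.486/n) R^(2/3) √S = (1.486/0.013) × 3.252^(2/3) × √0.001 = 7.935 ft/s. Hydraulic depth D_h = A/T = 156.3/46.1 = 3.39 ft.
Froude number Fr = V/√(g·D_h) = 7.935/√(32.2×3.39) = 0.759, which is less than 1, so the flow is subcritical.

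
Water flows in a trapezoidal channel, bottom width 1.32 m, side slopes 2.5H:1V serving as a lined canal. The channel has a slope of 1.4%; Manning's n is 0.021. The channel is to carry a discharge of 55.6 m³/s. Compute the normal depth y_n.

y_n = 1.78 m

Manning's equation rearranged: A R^(2/3) = nQ / (1·√S) = 0.021 × 55.6 / (√0.014) = 9.868.
Trying y = 2.04 m: A R^(2/3) = 13.65 — over.
Trying y = 1.22 m: A R^(2/3) = 4.105 — short.
Trying y = 1.78 m: A R^(2/3) = 9.868 — matches.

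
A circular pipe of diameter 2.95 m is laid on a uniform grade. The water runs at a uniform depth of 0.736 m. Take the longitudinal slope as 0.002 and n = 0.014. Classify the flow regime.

For a circular section of diameter D = 2.95 m at depth y = 0.736 m, the central angle is θ = 2 arccos(1 − 2y/D) = 2.092 rad. Then A = (D²/8)(θ − sin θ) = 1.332 m² and P = Dθ/2 = 3.086 m.
Hydraulic radius R = A/P = 1.332/3.086 = 0.4318 m.
V = (1/n) R^(2/3) √S = (1/0.014) × 0.4318^(2/3) × √0.002 = 1.825 m/s. Hydraulic depth D_h = A/T = 1.332/2.553 = 0.5219 m.
Froude number Fr = V/√(g·D_h) = 1.825/√(9.81×0.5219) = 0.807, which is less than 1, so the flow is subcritical.

subcritical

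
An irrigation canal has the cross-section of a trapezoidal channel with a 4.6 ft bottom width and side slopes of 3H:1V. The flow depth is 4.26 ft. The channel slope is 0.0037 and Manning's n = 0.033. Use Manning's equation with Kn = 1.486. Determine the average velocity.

With bottom width b = 4.6 ft and side slope z = 3: A = (b + zy)y = (4.6 + 3×4.26)×4.26 = 74.04 ft²; P = b + 2y√(1+z²) = 4.6 + 2×4.26×3.162 = 31.54 ft.
Hydraulic radius R = A/P = 74.04/31.54 = 2.347 ft.
From Manning's equation, V = (1.486/n) R^(2/3) S^(1/2) = (1.486/0.033) × 2.347^(2/3) × 0.0037^(1/2) = 4.84 ft/s.

V = 4.84 ft/s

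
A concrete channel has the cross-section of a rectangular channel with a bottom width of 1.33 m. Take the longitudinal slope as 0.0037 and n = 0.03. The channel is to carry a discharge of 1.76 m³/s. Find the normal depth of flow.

Manning's equation rearranged: A R^(2/3) = nQ / (1·√S) = 0.03 × 1.76 / (√0.0037) = 0.868.
Trying y = 0.997 m: A R^(2/3) = 0.7186 — low.
Trying y = 1.29 m: A R^(2/3) = 0.9907 — high.
Trying y = 1.16 m: A R^(2/3) = 0.8689 — close enough.

y_n = 1.16 m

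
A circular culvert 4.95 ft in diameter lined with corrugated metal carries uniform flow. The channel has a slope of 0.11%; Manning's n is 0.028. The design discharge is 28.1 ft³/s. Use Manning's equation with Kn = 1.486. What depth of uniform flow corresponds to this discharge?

y_n = 3.11 ft

Manning's equation rearranged: A R^(2/3) = nQ / (1.486·√S) = 0.028 × 28.1 / (1.486 × √0.0011) = 15.96.
Try y = 3.51 ft: A R^(2/3) = 18.88 — over.
Try y = 2.42 ft: A R^(2/3) = 10.67 — short.
Try y = 3.11 ft: A R^(2/3) = 15.97 — matches.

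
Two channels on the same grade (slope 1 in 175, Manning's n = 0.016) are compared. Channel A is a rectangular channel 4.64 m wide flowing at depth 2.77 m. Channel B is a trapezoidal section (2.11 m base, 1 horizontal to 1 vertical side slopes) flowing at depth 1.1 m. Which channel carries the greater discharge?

channel A

Channel A: Flow area A = b·y = 4.64 × 2.77 = 12.85 m². Wetted perimeter P = b + 2y = 4.64 + 2×2.77 = 10.18 m. Hydraulic radius R = A/P = 12.85/10.18 = 1.263 m. Q_A = (1/0.016)·12.85·1.263^(2/3)·√0.005714 = 70.93 m³/s.
Channel B: With bottom width b = 2.11 m and side slope z = 1: A = (b + zy)y = (2.11 + 1×1.1)×1.1 = 3.531 m²; P = b + 2y√(1+z²) = 2.11 + 2×1.1×1.414 = 5.221 m. Hydraulic radius R = A/P = 3.531/5.221 = 0.6763 m. Q_B = (1/0.016)·3.531·0.6763^(2/3)·√0.005714 = 12.85 m³/s.
Q_A = 70.93 m³/s vs Q_B = 12.85 m³/s, so channel A carries more.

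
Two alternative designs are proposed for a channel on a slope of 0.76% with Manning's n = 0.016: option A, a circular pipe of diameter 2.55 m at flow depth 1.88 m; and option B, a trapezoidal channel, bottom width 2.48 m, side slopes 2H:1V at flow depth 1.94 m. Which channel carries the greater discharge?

channel B

Channel A: For a circular section of diameter D = 2.55 m at depth y = 1.88 m, the central angle is θ = 2 arccos(1 − 2y/D) = 4.13 rad. Then A = (D²/8)(θ − sin θ) = 4.036 m² and P = Dθ/2 = 5.266 m. Hydraulic radius R = A/P = 4.036/5.266 = 0.7664 m. Q_A = (1/0.016)·4.036·0.7664^(2/3)·√0.0076 = 18.42 m³/s.
Channel B: With bottom width b = 2.48 m and side slope z = 2: A = (b + zy)y = (2.48 + 2×1.94)×1.94 = 12.34 m²; P = b + 2y√(1+z²) = 2.48 + 2×1.94×2.236 = 11.16 m. Hydraulic radius R = A/P = 12.34/11.16 = 1.106 m. Q_B = (1/0.016)·12.34·1.106^(2/3)·√0.0076 = 71.9 m³/s.
Q_A = 18.42 m³/s vs Q_B = 71.9 m³/s, so channel B carries more.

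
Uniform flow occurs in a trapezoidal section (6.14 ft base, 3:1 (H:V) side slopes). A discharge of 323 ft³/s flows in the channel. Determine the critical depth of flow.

y_c = 2.87 ft

At critical depth, Q² T / (g A³) = 1, i.e. A³/T = Q²/g = 323²/32.2 = 3240.
Try y = 1.99 ft: A³/T = 774.1 — short.
Try y = 2.87 ft: A³/T = 3247 — ≈ 3240.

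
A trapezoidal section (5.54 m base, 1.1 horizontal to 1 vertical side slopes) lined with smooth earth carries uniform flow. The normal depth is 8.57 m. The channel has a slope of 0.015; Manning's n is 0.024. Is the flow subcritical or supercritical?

With bottom width b = 5.54 m and side slope z = 1.1: A = (b + zy)y = (5.54 + 1.1×8.57)×8.57 = 128.3 m²; P = b + 2y√(1+z²) = 5.54 + 2×8.57×1.487 = 31.02 m.
Hydraulic radius R = A/P = 128.3/31.02 = 4.135 m.
V = (1/n) R^(2/3) √S = (1/0.024) × 4.135^(2/3) × √0.015 = 13.15 m/s. Hydraulic depth D_h = A/T = 128.3/24.39 = 5.258 m.
Froude number Fr = V/√(g·D_h) = 13.15/√(9.81×5.258) = 1.83, which is greater than 1, so the flow is supercritical.

supercritical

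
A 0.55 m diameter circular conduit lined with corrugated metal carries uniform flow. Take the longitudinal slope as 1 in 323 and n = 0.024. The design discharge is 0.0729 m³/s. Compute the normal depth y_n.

y_n = 0.274 m

Manning's equation rearranged: A R^(2/3) = nQ / (1·√S) = 0.024 × 0.0729 / (√0.003096) = 0.03144.
Trying y = 0.339 m: A R^(2/3) = 0.04429 — over.
Trying y = 0.274 m: A R^(2/3) = 0.03145 — matches.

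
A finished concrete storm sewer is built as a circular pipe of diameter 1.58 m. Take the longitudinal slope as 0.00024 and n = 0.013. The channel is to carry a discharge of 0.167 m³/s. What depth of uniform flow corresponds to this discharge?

y_n = 0.389 m

Manning's equation rearranged: A R^(2/3) = nQ / (1·√S) = 0.013 × 0.167 / (√0.00024) = 0.1401.
Try y = 0.497 m: A R^(2/3) = 0.2265 — over.
Try y = 0.3 m: A R^(2/3) = 0.08318 — short.
Try y = 0.389 m: A R^(2/3) = 0.1403 — close enough.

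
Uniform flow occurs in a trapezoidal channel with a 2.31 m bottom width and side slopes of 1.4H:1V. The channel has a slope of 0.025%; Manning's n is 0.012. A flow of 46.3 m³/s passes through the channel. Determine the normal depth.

Manning's equation rearranged: A R^(2/3) = nQ / (1·√S) = 0.012 × 46.3 / (√0.00025) = 35.14.
At y = 4.19 m: A R^(2/3) = 55.25 — over.
At y = 2.69 m: A R^(2/3) = 20.58 — short.
At y = 3.43 m: A R^(2/3) = 35.14 — close enough.

y_n = 3.43 m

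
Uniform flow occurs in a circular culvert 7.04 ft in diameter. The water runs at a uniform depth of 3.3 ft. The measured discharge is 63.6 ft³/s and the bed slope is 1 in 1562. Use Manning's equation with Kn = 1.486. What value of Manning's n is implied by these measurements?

For a circular section of diameter D = 7.04 ft at depth y = 3.3 ft, the central angle is θ = 2 arccos(1 − 2y/D) = 3.017 rad. Then A = (D²/8)(θ − sin θ) = 17.92 ft² and P = Dθ/2 = 10.62 ft.
Hydraulic radius R = A/P = 17.92/10.62 = 1.687 ft.
Rearranging Manning's equation: n = (1.486/Q) A R^(2/3) S^(1/2) = (1.486/63.6) × 17.92 × 1.687^(2/3) × √0.0006402 = 0.015.

n = 0.015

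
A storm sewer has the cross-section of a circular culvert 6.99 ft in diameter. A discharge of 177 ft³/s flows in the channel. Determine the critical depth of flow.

y_c = 3.46 ft

At critical depth, Q² T / (g A³) = 1, i.e. A³/T = Q²/g = 177²/32.2 = 973.
Trying y = 3.82 ft: A³/T = 1419 — too large.
Trying y = 2.96 ft: A³/T = 535.2 — too small.
Trying y = 3.46 ft: A³/T = 972.5 — close enough.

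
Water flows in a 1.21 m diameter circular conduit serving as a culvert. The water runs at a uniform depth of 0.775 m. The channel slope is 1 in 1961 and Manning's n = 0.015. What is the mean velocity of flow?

V = 0.743 m/s

For a circular section of diameter D = 1.21 m at depth y = 0.775 m, the central angle is θ = 2 arccos(1 − 2y/D) = 3.711 rad. Then A = (D²/8)(θ − sin θ) = 0.7779 m² and P = Dθ/2 = 2.245 m.
Hydraulic radius R = A/P = 0.7779/2.245 = 0.3465 m.
From Manning's equation, V = (1/n) R^(2/3) S^(1/2) = (1/0.015) × 0.3465^(2/3) × 0.0005099^(1/2) = 0.743 m/s.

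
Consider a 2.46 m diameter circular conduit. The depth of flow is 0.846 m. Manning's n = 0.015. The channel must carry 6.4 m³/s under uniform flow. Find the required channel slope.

S = 0.0121

For a circular section of diameter D = 2.46 m at depth y = 0.846 m, the central angle is θ = 2 arccos(1 − 2y/D) = 2.507 rad. Then A = (D²/8)(θ − sin θ) = 1.447 m² and P = Dθ/2 = 3.083 m.
Hydraulic radius R = A/P = 1.447/3.083 = 0.4695 m.
From Manning's equation, S = [nQ / (1 A R^(2/3))]² = [0.015 × 6.4 / (1 × 1.447 × 0.4695^(2/3))]² = 0.0121.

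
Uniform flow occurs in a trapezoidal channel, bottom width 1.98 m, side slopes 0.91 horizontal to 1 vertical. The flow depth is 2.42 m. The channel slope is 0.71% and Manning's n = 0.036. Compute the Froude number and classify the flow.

subcritical

With bottom width b = 1.98 m and side slope z = 0.91: A = (b + zy)y = (1.98 + 0.91×2.42)×2.42 = 10.12 m²; P = b + 2y√(1+z²) = 1.98 + 2×2.42×1.352 = 8.524 m.
Hydraulic radius R = A/P = 10.12/8.524 = 1.187 m.
V = (1/n) R^(2/3) √S = (1/0.036) × 1.187^(2/3) × √0.0071 = 2.624 m/s. Hydraulic depth D_h = A/T = 10.12/6.384 = 1.585 m.
Froude number Fr = V/√(g·D_h) = 2.624/√(9.81×1.585) = 0.666, which is less than 1, so the flow is subcritical.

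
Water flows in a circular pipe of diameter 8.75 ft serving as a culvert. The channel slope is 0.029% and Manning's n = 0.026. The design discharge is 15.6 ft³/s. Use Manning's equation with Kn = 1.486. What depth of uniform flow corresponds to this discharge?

Manning's equation rearranged: A R^(2/3) = nQ / (1.486·√S) = 0.026 × 15.6 / (1.486 × √0.00029) = 16.03.
At y = 1.77 ft: A R^(2/3) = 9.08 — short.
At y = 2.64 ft: A R^(2/3) = 20.06 — over.
At y = 2.35 ft: A R^(2/3) = 15.99 — matches.

y_n = 2.35 ft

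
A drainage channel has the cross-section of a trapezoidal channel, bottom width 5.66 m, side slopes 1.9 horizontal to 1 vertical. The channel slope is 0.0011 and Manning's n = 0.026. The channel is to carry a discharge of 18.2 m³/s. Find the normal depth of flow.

Manning's equation rearranged: A R^(2/3) = nQ / (1·√S) = 0.026 × 18.2 / (√0.0011) = 14.27.
Trying y = 1.75 m: A R^(2/3) = 17.69 — over.
Trying y = 1.56 m: A R^(2/3) = 14.24 — close enough.

y_n = 1.56 m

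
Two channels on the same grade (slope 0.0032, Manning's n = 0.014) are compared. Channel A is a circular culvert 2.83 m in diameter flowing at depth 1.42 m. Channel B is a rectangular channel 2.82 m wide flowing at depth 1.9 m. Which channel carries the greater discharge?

channel B

Channel A: For a circular section of diameter D = 2.83 m at depth y = 1.42 m, the central angle is θ = 2 arccos(1 − 2y/D) = 3.149 rad. Then A = (D²/8)(θ − sin θ) = 3.159 m² and P = Dθ/2 = 4.455 m. Hydraulic radius R = A/P = 3.159/4.455 = 0.7091 m. Q_A = (1/0.014)·3.159·0.7091^(2/3)·√0.0032 = 10.15 m³/s.
Channel B: Flow area A = b·y = 2.82 × 1.9 = 5.358 m². Wetted perimeter P = b + 2y = 2.82 + 2×1.9 = 6.62 m. Hydraulic radius R = A/P = 5.358/6.62 = 0.8094 m. Q_B = (1/0.014)·5.358·0.8094^(2/3)·√0.0032 = 18.8 m³/s.
Q_A = 10.15 m³/s vs Q_B = 18.8 m³/s, so channel B carries more.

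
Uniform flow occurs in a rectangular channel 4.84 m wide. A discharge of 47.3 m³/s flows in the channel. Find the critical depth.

For a rectangular channel, critical depth y_c = (q²/g)^(1/3) where q = Q/b = 47.3/4.84 = 9.773 m²/s.
So y_c = (9.773²/9.81)^(1/3) = 2.14 m.

y_c = 2.14 m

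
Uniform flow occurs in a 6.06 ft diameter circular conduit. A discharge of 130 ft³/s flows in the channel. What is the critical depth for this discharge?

y_c = 3.08 ft

At critical depth, Q² T / (g A³) = 1, i.e. A³/T = Q²/g = 130²/32.2 = 524.8.
At y = 3.47 ft: A³/T = 830.8 — high.
At y = 2.66 ft: A³/T = 300.8 — low.
At y = 3.08 ft: A³/T = 526.9 — matches.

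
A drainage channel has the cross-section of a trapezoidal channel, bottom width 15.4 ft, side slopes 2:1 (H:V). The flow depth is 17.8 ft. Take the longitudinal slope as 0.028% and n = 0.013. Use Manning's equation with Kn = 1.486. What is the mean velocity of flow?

With bottom width b = 15.4 ft and side slope z = 2: A = (b + zy)y = (15.4 + 2×17.8)×17.8 = 907.8 ft²; P = b + 2y√(1+z²) = 15.4 + 2×17.8×2.236 = 95 ft.
Hydraulic radius R = A/P = 907.8/95 = 9.555 ft.
From Manning's equation, V = (1.486/n) R^(2/3) S^(1/2) = (1.486/0.013) × 9.555^(2/3) × 0.00028^(1/2) = 8.61 ft/s.

V = 8.61 ft/s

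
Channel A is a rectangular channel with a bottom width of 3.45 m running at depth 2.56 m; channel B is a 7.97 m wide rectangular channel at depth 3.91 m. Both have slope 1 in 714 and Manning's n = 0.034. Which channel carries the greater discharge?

channel B

Channel A: Flow area A = b·y = 3.45 × 2.56 = 8.832 m². Wetted perimeter P = b + 2y = 3.45 + 2×2.56 = 8.57 m. Hydraulic radius R = A/P = 8.832/8.57 = 1.031 m. Q_A = (1/0.034)·8.832·1.031^(2/3)·√0.001401 = 9.919 m³/s.
Channel B: Flow area A = b·y = 7.97 × 3.91 = 31.16 m². Wetted perimeter P = b + 2y = 7.97 + 2×3.91 = 15.79 m. Hydraulic radius R = A/P = 31.16/15.79 = 1.974 m. Q_B = (1/0.034)·31.16·1.974^(2/3)·√0.001401 = 53.97 m³/s.
Q_A = 9.919 m³/s vs Q_B = 53.97 m³/s, so channel B carries more.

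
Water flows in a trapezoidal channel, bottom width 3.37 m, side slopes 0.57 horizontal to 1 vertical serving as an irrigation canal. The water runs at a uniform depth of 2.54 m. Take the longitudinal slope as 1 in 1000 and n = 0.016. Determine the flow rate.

With bottom width b = 3.37 m and side slope z = 0.57: A = (b + zy)y = (3.37 + 0.57×2.54)×2.54 = 12.24 m²; P = b + 2y√(1+z²) = 3.37 + 2×2.54×1.151 = 9.217 m.
Hydraulic radius R = A/P = 12.24/9.217 = 1.328 m.
Manning's equation: Q = (1/n) A R^(2/3) S^(1/2) = (1/0.016) × 12.24 × 1.328^(2/3) × 0.001^(1/2) = 29.2 m³/s.

Q = 29.2 m³/s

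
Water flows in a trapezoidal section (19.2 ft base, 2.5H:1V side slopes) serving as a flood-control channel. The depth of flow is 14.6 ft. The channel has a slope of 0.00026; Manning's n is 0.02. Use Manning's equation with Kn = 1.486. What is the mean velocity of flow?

With bottom width b = 19.2 ft and side slope z = 2.5: A = (b + zy)y = (19.2 + 2.5×14.6)×14.6 = 813.2 ft²; P = b + 2y√(1+z²) = 19.2 + 2×14.6×2.693 = 97.82 ft.
Hydraulic radius R = A/P = 813.2/97.82 = 8.313 ft.
From Manning's equation, V = (1.486/n) R^(2/3) S^(1/2) = (1.486/0.02) × 8.313^(2/3) × 0.00026^(1/2) = 4.92 ft/s.

V = 4.92 ft/s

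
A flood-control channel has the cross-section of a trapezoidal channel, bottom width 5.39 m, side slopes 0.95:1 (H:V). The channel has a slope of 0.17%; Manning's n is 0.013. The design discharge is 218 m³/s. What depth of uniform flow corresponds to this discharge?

y_n = 4.19 m

Manning's equation rearranged: A R^(2/3) = nQ / (1·√S) = 0.013 × 218 / (√0.0017) = 68.73.
At y = 3.21 m: A R^(2/3) = 41.58 — short.
At y = 5.35 m: A R^(2/3) = 110.8 — over.
At y = 4.19 m: A R^(2/3) = 68.74 — matches.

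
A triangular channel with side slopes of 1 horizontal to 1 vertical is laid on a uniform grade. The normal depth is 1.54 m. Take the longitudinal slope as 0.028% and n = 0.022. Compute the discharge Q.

Q = 1.2 m³/s

For a triangular section with side slope z = 1: A = zy² = 1×1.54² = 2.372 m²; P = 2y√(1+z²) = 2×1.54×1.414 = 4.356 m.
Hydraulic radius R = A/P = 2.372/4.356 = 0.5445 m.
Manning's equation: Q = (1/n) A R^(2/3) S^(1/2) = (1/0.022) × 2.372 × 0.5445^(2/3) × 0.00028^(1/2) = 1.2 m³/s.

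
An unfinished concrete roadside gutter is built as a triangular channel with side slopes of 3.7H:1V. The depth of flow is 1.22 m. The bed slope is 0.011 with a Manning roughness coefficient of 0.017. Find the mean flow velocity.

For a triangular section with side slope z = 3.7: A = zy² = 3.7×1.22² = 5.507 m²; P = 2y√(1+z²) = 2×1.22×3.833 = 9.352 m.
Hydraulic radius R = A/P = 5.507/9.352 = 0.5889 m.
From Manning's equation, V = (1/n) R^(2/3) S^(1/2) = (1/0.017) × 0.5889^(2/3) × 0.011^(1/2) = 4.33 m/s.

V = 4.33 m/s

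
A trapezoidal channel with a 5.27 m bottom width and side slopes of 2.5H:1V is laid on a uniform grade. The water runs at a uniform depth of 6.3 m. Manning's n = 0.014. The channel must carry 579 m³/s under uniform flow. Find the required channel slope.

With bottom width b = 5.27 m and side slope z = 2.5: A = (b + zy)y = (5.27 + 2.5×6.3)×6.3 = 132.4 m²; P = b + 2y√(1+z²) = 5.27 + 2×6.3×2.693 = 39.2 m.
Hydraulic radius R = A/P = 132.4/39.2 = 3.379 m.
From Manning's equation, S = [nQ / (1 A R^(2/3))]² = [0.014 × 579 / (1 × 132.4 × 3.379^(2/3))]² = 0.000739.

S = 0.000739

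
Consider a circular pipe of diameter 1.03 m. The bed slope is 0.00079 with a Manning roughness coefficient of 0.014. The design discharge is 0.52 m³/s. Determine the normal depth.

y_n = 0.677 m

Manning's equation rearranged: A R^(2/3) = nQ / (1·√S) = 0.014 × 0.52 / (√0.00079) = 0.259.
Try y = 0.733 m: A R^(2/3) = 0.2884 — over.
Try y = 0.48 m: A R^(2/3) = 0.1494 — short.
Try y = 0.677 m: A R^(2/3) = 0.2592 — matches.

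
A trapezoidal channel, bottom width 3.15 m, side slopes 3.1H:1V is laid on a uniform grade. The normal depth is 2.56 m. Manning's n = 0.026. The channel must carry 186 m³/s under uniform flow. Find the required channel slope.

With bottom width b = 3.15 m and side slope z = 3.1: A = (b + zy)y = (3.15 + 3.1×2.56)×2.56 = 28.38 m²; P = b + 2y√(1+z²) = 3.15 + 2×2.56×3.257 = 19.83 m.
Hydraulic radius R = A/P = 28.38/19.83 = 1.431 m.
From Manning's equation, S = [nQ / (1 A R^(2/3))]² = [0.026 × 186 / (1 × 28.38 × 1.431^(2/3))]² = 0.018.

S = 0.018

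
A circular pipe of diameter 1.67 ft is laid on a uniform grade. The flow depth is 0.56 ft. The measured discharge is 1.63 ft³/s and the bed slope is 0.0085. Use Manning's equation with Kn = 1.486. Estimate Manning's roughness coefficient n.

For a circular section of diameter D = 1.67 ft at depth y = 0.56 ft, the central angle is θ = 2 arccos(1 − 2y/D) = 2.47 rad. Then A = (D²/8)(θ − sin θ) = 0.6444 ft² and P = Dθ/2 = 2.063 ft.
Hydraulic radius R = A/P = 0.6444/2.063 = 0.3124 ft.
Rearranging Manning's equation: n = (1.486/Q) A R^(2/3) S^(1/2) = (1.486/1.63) × 0.6444 × 0.3124^(2/3) × √0.0085 = 0.0249.

n = 0.0249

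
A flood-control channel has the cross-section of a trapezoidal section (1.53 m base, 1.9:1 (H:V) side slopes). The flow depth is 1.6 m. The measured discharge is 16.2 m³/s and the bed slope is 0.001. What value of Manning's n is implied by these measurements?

With bottom width b = 1.53 m and side slope z = 1.9: A = (b + zy)y = (1.53 + 1.9×1.6)×1.6 = 7.312 m²; P = b + 2y√(1+z²) = 1.53 + 2×1.6×2.147 = 8.401 m.
Hydraulic radius R = A/P = 7.312/8.401 = 0.8704 m.
Rearranging Manning's equation: n = (1/Q) A R^(2/3) S^(1/2) = (1/16.2) × 7.312 × 0.8704^(2/3) × √0.001 = 0.013.

n = 0.013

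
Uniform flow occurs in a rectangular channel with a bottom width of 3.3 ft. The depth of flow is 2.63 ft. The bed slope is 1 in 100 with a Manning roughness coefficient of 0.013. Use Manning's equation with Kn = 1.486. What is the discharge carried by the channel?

Q = 100 ft³/s

Flow area A = b·y = 3.3 × 2.63 = 8.679 ft². Wetted perimeter P = b + 2y = 3.3 + 2×2.63 = 8.56 ft.
Hydraulic radius R = A/P = 8.679/8.56 = 1.014 ft.
Manning's equation: Q = (1.486/n) A R^(2/3) S^(1/2) = (1.486/0.013) × 8.679 × 1.014^(2/3) × 0.01^(1/2) = 100 ft³/s.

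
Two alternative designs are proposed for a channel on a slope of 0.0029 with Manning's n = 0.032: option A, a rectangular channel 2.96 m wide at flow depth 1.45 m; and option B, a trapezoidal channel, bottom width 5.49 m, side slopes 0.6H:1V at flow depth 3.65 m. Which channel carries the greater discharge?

Channel A: Flow area A = b·y = 2.96 × 1.45 = 4.292 m². Wetted perimeter P = b + 2y = 2.96 + 2×1.45 = 5.86 m. Hydraulic radius R = A/P = 4.292/5.86 = 0.7324 m. Q_A = (1/0.032)·4.292·0.7324^(2/3)·√0.0029 = 5.869 m³/s.
Channel B: With bottom width b = 5.49 m and side slope z = 0.6: A = (b + zy)y = (5.49 + 0.6×3.65)×3.65 = 28.03 m²; P = b + 2y√(1+z²) = 5.49 + 2×3.65×1.166 = 14 m. Hydraulic radius R = A/P = 28.03/14 = 2.002 m. Q_B = (1/0.032)·28.03·2.002^(2/3)·√0.0029 = 74.93 m³/s.
Q_A = 5.869 m³/s vs Q_B = 74.93 m³/s, so channel B carries more.

channel B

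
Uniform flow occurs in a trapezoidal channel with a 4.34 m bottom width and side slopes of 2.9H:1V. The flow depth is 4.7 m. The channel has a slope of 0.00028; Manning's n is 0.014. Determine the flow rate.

Q = 188 m³/s

With bottom width b = 4.34 m and side slope z = 2.9: A = (b + zy)y = (4.34 + 2.9×4.7)×4.7 = 84.46 m²; P = b + 2y√(1+z²) = 4.34 + 2×4.7×3.068 = 33.18 m.
Hydraulic radius R = A/P = 84.46/33.18 = 2.546 m.
Manning's equation: Q = (1/n) A R^(2/3) S^(1/2) = (1/0.014) × 84.46 × 2.546^(2/3) × 0.00028^(1/2) = 188 m³/s.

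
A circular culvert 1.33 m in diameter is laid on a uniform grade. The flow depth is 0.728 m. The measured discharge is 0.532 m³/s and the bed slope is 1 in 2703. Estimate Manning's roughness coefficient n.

For a circular section of diameter D = 1.33 m at depth y = 0.728 m, the central angle is θ = 2 arccos(1 − 2y/D) = 3.331 rad. Then A = (D²/8)(θ − sin θ) = 0.7783 m² and P = Dθ/2 = 2.215 m.
Hydraulic radius R = A/P = 0.7783/2.215 = 0.3513 m.
Rearranging Manning's equation: n = (1/Q) A R^(2/3) S^(1/2) = (1/0.532) × 0.7783 × 0.3513^(2/3) × √0.00037 = 0.014.

n = 0.014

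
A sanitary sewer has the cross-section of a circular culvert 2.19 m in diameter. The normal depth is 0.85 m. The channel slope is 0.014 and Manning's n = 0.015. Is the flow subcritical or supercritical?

supercritical

For a circular section of diameter D = 2.19 m at depth y = 0.85 m, the central angle is θ = 2 arccos(1 − 2y/D) = 2.69 rad. Then A = (D²/8)(θ − sin θ) = 1.351 m² and P = Dθ/2 = 2.946 m.
Hydraulic radius R = A/P = 1.351/2.946 = 0.4587 m.
V = (1/n) R^(2/3) √S = (1/0.015) × 0.4587^(2/3) × √0.014 = 4.692 m/s. Hydraulic depth D_h = A/T = 1.351/2.134 = 0.6331 m.
Froude number Fr = V/√(g·D_h) = 4.692/√(9.81×0.6331) = 1.88, which is greater than 1, so the flow is supercritical.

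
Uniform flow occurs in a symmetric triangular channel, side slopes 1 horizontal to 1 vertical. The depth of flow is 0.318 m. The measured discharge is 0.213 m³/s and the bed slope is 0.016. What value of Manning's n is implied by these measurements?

For a triangular section with side slope z = 1: A = zy² = 1×0.318² = 0.1011 m²; P = 2y√(1+z²) = 2×0.318×1.414 = 0.8994 m.
Hydraulic radius R = A/P = 0.1011/0.8994 = 0.1124 m.
Rearranging Manning's equation: n = (1/Q) A R^(2/3) S^(1/2) = (1/0.213) × 0.1011 × 0.1124^(2/3) × √0.016 = 0.014.

n = 0.014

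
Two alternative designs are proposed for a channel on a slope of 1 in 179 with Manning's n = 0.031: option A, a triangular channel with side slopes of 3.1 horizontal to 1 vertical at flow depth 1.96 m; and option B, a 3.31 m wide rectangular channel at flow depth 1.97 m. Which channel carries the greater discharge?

Channel A: For a triangular section with side slope z = 3.1: A = zy² = 3.1×1.96² = 11.91 m²; P = 2y√(1+z²) = 2×1.96×3.257 = 12.77 m. Hydraulic radius R = A/P = 11.91/12.77 = 0.9327 m. Q_A = (1/0.031)·11.91·0.9327^(2/3)·√0.005587 = 27.41 m³/s.
Channel B: Flow area A = b·y = 3.31 × 1.97 = 6.521 m². Wetted perimeter P = b + 2y = 3.31 + 2×1.97 = 7.25 m. Hydraulic radius R = A/P = 6.521/7.25 = 0.8994 m. Q_B = (1/0.031)·6.521·0.8994^(2/3)·√0.005587 = 14.65 m³/s.
Q_A = 27.41 m³/s vs Q_B = 14.65 m³/s, so channel A carries more.

channel A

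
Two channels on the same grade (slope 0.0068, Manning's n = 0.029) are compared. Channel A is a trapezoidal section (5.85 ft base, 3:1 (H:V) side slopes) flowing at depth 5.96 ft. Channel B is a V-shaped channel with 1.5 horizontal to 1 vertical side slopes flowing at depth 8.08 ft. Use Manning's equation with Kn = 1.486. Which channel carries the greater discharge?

channel A

Channel A: With bottom width b = 5.85 ft and side slope z = 3: A = (b + zy)y = (5.85 + 3×5.96)×5.96 = 141.4 ft²; P = b + 2y√(1+z²) = 5.85 + 2×5.96×3.162 = 43.54 ft. Hydraulic radius R = A/P = 141.4/43.54 = 3.248 ft. Q_A = (1.486/0.029)·141.4·3.248^(2/3)·√0.0068 = 1311 ft³/s.
Channel B: For a triangular section with side slope z = 1.5: A = zy² = 1.5×8.08² = 97.93 ft²; P = 2y√(1+z²) = 2×8.08×1.803 = 29.13 ft. Hydraulic radius R = A/P = 97.93/29.13 = 3.361 ft. Q_B = (1.486/0.029)·97.93·3.361^(2/3)·√0.0068 = 928.6 ft³/s.
Q_A = 1311 ft³/s vs Q_B = 928.6 ft³/s, so channel A carries more.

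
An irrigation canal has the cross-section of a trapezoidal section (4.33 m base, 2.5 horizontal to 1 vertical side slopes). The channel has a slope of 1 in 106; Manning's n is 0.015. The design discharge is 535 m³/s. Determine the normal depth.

Manning's equation rearranged: A R^(2/3) = nQ / (1·√S) = 0.015 × 535 / (√0.009434) = 82.62.
At y = 4.18 m: A R^(2/3) = 107.7 — over.
At y = 3.12 m: A R^(2/3) = 55.81 — short.
At y = 3.72 m: A R^(2/3) = 82.65 — matches.

y_n = 3.72 m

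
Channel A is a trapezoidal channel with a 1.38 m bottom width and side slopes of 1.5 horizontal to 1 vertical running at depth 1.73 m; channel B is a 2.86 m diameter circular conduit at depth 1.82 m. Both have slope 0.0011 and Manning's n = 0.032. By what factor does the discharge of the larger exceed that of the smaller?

1.7

Channel A: With bottom width b = 1.38 m and side slope z = 1.5: A = (b + zy)y = (1.38 + 1.5×1.73)×1.73 = 6.877 m²; P = b + 2y√(1+z²) = 1.38 + 2×1.73×1.803 = 7.618 m. Hydraulic radius R = A/P = 6.877/7.618 = 0.9027 m. Q_A = (1/0.032)·6.877·0.9027^(2/3)·√0.0011 = 6.657 m³/s.
Channel B: For a circular section of diameter D = 2.86 m at depth y = 1.82 m, the central angle is θ = 2 arccos(1 − 2y/D) = 3.694 rad. Then A = (D²/8)(θ − sin θ) = 4.314 m² and P = Dθ/2 = 5.282 m. Hydraulic radius R = A/P = 4.314/5.282 = 0.8166 m. Q_B = (1/0.032)·4.314·0.8166^(2/3)·√0.0011 = 3.906 m³/s.
The larger discharge is 6.657 m³/s and the smaller is 3.906 m³/s; the ratio is 1.7.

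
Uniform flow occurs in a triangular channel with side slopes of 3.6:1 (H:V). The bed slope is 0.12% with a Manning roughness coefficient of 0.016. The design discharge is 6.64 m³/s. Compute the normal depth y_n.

Manning's equation rearranged: A R^(2/3) = nQ / (1·√S) = 0.016 × 6.64 / (√0.0012) = 3.067.
At y = 0.863 m: A R^(2/3) = 1.494 — short.
At y = 1.13 m: A R^(2/3) = 3.065 — ≈ 3.067.

y_n = 1.13 m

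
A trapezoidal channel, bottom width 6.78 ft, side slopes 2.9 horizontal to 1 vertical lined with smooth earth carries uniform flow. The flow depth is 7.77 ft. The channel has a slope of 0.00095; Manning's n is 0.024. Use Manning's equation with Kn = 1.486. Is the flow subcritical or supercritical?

With bottom width b = 6.78 ft and side slope z = 2.9: A = (b + zy)y = (6.78 + 2.9×7.77)×7.77 = 227.8 ft²; P = b + 2y√(1+z²) = 6.78 + 2×7.77×3.068 = 54.45 ft.
Hydraulic radius R = A/P = 227.8/54.45 = 4.183 ft.
V = (1.486/n) R^(2/3) √S = (1.486/0.024) × 4.183^(2/3) × √0.00095 = 4.954 ft/s. Hydraulic depth D_h = A/T = 227.8/51.85 = 4.393 ft.
Froude number Fr = V/√(g·D_h) = 4.954/√(32.2×4.393) = 0.417, which is less than 1, so the flow is subcritical.

subcritical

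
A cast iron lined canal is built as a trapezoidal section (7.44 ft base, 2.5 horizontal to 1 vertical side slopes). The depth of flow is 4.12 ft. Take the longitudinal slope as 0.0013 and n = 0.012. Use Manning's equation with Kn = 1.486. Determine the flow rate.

With bottom width b = 7.44 ft and side slope z = 2.5: A = (b + zy)y = (7.44 + 2.5×4.12)×4.12 = 73.09 ft²; P = b + 2y√(1+z²) = 7.44 + 2×4.12×2.693 = 29.63 ft.
Hydraulic radius R = A/P = 73.09/29.63 = 2.467 ft.
Manning's equation: Q = (1.486/n) A R^(2/3) S^(1/2) = (1.486/0.012) × 73.09 × 2.467^(2/3) × 0.0013^(1/2) = 596 ft³/s.

Q = 596 ft³/s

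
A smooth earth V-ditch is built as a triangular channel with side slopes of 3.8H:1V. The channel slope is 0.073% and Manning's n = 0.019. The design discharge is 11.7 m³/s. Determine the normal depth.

y_n = 1.6 m

Manning's equation rearranged: A R^(2/3) = nQ / (1·√S) = 0.019 × 11.7 / (√0.00073) = 8.228.
Trying y = 1.9 m: A R^(2/3) = 12.96 — high.
Trying y = 1.41 m: A R^(2/3) = 5.852 — low.
Trying y = 1.6 m: A R^(2/3) = 8.198 — close enough.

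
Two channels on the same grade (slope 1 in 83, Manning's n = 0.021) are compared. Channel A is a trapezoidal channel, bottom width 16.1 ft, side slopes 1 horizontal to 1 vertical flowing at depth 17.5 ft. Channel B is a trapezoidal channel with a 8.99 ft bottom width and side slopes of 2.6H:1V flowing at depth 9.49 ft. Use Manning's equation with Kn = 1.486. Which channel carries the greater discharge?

Channel A: With bottom width b = 16.1 ft and side slope z = 1: A = (b + zy)y = (16.1 + 1×17.5)×17.5 = 588 ft²; P = b + 2y√(1+z²) = 16.1 + 2×17.5×1.414 = 65.6 ft. Hydraulic radius R = A/P = 588/65.6 = 8.964 ft. Q_A = (1.486/0.021)·588·8.964^(2/3)·√0.01205 = 19710 ft³/s.
Channel B: With bottom width b = 8.99 ft and side slope z = 2.6: A = (b + zy)y = (8.99 + 2.6×9.49)×9.49 = 319.5 ft²; P = b + 2y√(1+z²) = 8.99 + 2×9.49×2.786 = 61.86 ft. Hydraulic radius R = A/P = 319.5/61.86 = 5.164 ft. Q_B = (1.486/0.021)·319.5·5.164^(2/3)·√0.01205 = 7414 ft³/s.
Q_A = 19710 ft³/s vs Q_B = 7414 ft³/s, so channel A carries more.

channel A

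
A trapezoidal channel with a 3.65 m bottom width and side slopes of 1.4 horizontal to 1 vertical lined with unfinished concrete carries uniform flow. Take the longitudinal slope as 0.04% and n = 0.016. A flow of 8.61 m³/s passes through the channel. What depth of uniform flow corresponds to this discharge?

y_n = 1.34 m

Manning's equation rearranged: A R^(2/3) = nQ / (1·√S) = 0.016 × 8.61 / (√0.0004) = 6.888.
Trying y = 1.55 m: A R^(2/3) = 9.046 — high.
Trying y = 1.01 m: A R^(2/3) = 4.1 — low.
Trying y = 1.34 m: A R^(2/3) = 6.884 — close enough.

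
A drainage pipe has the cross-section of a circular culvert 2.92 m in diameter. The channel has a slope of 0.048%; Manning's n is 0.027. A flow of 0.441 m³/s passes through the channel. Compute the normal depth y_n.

Manning's equation rearranged: A R^(2/3) = nQ / (1·√S) = 0.027 × 0.441 / (√0.00048) = 0.5435.
Try y = 0.437 m: A R^(2/3) = 0.2627 — low.
Try y = 0.731 m: A R^(2/3) = 0.7457 — high.
Try y = 0.624 m: A R^(2/3) = 0.5435 — matches.

y_n = 0.624 m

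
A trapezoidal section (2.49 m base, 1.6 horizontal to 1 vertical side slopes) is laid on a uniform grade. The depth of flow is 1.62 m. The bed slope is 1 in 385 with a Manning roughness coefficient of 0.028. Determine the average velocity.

V = 1.77 m/s

With bottom width b = 2.49 m and side slope z = 1.6: A = (b + zy)y = (2.49 + 1.6×1.62)×1.62 = 8.233 m²; P = b + 2y√(1+z²) = 2.49 + 2×1.62×1.887 = 8.603 m.
Hydraulic radius R = A/P = 8.233/8.603 = 0.9569 m.
From Manning's equation, V = (1/n) R^(2/3) S^(1/2) = (1/0.028) × 0.9569^(2/3) × 0.002597^(1/2) = 1.77 m/s.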